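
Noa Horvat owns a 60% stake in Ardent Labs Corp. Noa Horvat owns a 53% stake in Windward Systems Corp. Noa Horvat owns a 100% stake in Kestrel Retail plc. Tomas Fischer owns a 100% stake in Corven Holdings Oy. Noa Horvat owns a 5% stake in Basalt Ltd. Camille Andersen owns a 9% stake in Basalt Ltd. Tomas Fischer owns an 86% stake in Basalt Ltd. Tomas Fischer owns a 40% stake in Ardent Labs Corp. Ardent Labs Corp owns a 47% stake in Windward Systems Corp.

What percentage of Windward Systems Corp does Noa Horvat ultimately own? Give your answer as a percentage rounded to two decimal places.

81.20%

Noa reaches Windward along 2 paths.
Via Ardent: 60% × 47% = 28.2%.
Direct stake: 53% = 53%.
Total: 28.2% + 53% = 81.2%.
Rounded: 81.20%.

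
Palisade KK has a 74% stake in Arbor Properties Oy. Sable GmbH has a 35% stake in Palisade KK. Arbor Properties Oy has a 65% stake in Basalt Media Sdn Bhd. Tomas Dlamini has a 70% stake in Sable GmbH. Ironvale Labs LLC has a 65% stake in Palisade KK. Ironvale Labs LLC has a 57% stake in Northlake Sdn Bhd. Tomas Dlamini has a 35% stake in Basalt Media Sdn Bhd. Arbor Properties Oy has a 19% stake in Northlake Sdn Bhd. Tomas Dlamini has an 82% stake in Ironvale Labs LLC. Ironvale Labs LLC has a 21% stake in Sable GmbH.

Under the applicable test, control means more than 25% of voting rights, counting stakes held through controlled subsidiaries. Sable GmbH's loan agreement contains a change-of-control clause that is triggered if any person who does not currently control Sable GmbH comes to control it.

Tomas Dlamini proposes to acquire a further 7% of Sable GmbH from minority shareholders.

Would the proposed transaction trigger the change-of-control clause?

The purchase changes only Tomas's holdings, so Tomas is the only person who could newly come to control Sable.
Tomas holds 82% of Ironvale, so Tomas controls Ironvale.
Tomas and Ironvale together hold 70% + 21% = 91% of Sable, so Tomas controls Sable.
So Tomas already controls Sable before the transaction.
After the purchase, Tomas's direct stake in Sable rises to 70% + 7% = 77%.
Tomas controlled Sable already, so this is not a new person acquiring control; every other person's position is unchanged or reduced.
No new person acquires control, so the clause is not triggered.

No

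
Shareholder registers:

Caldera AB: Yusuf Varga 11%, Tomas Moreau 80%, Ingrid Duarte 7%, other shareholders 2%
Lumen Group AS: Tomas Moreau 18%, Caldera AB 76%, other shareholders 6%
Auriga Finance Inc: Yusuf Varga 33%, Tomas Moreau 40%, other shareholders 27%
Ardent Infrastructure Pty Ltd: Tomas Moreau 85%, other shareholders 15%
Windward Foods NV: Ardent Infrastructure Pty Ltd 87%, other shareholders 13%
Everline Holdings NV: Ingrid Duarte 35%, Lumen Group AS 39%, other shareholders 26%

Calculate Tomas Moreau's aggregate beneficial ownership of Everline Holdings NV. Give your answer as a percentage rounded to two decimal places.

Tomas reaches Everline along 2 paths.
Via Lumen: 18% × 39% = 7.02%.
Via Caldera → Lumen: 80% × 76% × 39% = 23.712%.
Total: 7.02% + 23.712% = 30.732%.
Rounded: 30.73%.

30.73%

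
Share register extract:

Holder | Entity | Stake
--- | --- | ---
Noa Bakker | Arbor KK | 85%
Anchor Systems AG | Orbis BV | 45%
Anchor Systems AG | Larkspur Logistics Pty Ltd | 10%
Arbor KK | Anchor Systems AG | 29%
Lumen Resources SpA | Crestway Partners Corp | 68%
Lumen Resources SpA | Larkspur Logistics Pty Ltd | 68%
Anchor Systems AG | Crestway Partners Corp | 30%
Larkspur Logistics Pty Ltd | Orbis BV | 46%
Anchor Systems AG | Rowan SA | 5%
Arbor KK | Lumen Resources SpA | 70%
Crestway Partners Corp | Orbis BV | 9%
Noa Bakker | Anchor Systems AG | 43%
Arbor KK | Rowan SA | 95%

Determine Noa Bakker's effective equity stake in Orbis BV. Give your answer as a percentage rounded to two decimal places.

Noa reaches Orbis along 8 paths.
Via Arbor → Lumen → Crestway: 85% × 70% × 68% × 9% = 3.6414%.
Via Arbor → Anchor → Crestway: 85% × 29% × 30% × 9% = 0.66555%.
Via Anchor → Crestway: 43% × 30% × 9% = 1.161%.
Via Arbor → Anchor: 85% × 29% × 45% = 11.0925%.
Via Anchor: 43% × 45% = 19.35%.
Via Arbor → Anchor → Larkspur: 85% × 29% × 10% × 46% = 1.1339%.
Via Anchor → Larkspur: 43% × 10% × 46% = 1.978%.
Via Arbor → Lumen → Larkspur: 85% × 70% × 68% × 46% = 18.6116%.
Total: 3.6414% + 0.66555% + 1.161% + 11.0925% + 19.35% + 1.1339% + 1.978% + 18.6116% = 57.63395%.
Rounded: 57.63%.

57.63%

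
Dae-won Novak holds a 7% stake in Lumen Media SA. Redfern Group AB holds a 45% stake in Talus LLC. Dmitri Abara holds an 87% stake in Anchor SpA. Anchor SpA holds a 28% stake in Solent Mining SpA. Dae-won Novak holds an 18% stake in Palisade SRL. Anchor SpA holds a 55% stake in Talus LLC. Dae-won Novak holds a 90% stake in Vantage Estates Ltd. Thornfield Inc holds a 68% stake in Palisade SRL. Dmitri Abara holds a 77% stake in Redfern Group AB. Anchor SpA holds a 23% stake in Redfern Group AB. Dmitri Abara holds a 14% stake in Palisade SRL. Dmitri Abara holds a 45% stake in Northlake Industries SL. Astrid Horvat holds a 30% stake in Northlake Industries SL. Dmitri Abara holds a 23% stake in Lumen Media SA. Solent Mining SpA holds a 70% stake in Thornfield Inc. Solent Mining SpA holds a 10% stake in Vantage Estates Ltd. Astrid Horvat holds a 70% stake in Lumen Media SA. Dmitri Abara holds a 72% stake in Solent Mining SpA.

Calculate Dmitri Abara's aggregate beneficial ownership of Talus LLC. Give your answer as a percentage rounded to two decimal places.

Dmitri reaches Talus along 3 paths.
Via Anchor → Redfern: 87% × 23% × 45% = 9.0045%.
Via Redfern: 77% × 45% = 34.65%.
Via Anchor: 87% × 55% = 47.85%.
Total: 9.0045% + 34.65% + 47.85% = 91.5045%.
Rounded: 91.50%.

91.50%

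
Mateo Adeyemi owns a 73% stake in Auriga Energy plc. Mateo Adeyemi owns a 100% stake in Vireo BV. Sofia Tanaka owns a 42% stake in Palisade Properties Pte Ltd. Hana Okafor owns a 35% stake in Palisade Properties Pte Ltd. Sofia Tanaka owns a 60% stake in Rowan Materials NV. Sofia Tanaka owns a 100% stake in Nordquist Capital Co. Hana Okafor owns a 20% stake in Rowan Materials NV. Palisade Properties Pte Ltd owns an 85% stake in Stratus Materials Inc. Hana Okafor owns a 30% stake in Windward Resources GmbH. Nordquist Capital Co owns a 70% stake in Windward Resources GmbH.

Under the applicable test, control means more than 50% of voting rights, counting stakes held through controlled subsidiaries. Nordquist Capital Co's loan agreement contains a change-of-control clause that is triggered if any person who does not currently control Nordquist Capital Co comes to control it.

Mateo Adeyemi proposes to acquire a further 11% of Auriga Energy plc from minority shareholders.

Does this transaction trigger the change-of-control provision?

No

The purchase changes only Mateo's holdings, so Mateo is the only person who could newly come to control Nordquist.
Mateo holds 73% of Auriga, so Mateo controls Auriga.
Mateo holds 100% of Vireo, so Mateo controls Vireo.
Neither Mateo nor any entity Mateo controls holds any voting interest in Nordquist.
So before the transaction, Mateo does not control Nordquist.
After the purchase, Mateo's direct stake in Auriga rises to 73% + 11% = 84%.
Mateo holds 84% of Auriga, so Mateo controls Auriga.
After the transaction, neither Mateo nor any entity Mateo controls holds a voting interest in Nordquist, so Mateo still does not control it.
No new person acquires control, so the clause is not triggered.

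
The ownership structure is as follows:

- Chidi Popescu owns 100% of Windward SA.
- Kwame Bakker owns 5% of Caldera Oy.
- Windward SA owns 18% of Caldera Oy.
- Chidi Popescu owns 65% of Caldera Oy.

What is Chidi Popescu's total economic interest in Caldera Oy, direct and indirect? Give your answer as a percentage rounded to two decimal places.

Chidi reaches Caldera along 2 paths.
Via Windward: 100% × 18% = 18%.
Direct stake: 65% = 65%.
Total: 18% + 65% = 83%.
Rounded: 83.00%.

83.00%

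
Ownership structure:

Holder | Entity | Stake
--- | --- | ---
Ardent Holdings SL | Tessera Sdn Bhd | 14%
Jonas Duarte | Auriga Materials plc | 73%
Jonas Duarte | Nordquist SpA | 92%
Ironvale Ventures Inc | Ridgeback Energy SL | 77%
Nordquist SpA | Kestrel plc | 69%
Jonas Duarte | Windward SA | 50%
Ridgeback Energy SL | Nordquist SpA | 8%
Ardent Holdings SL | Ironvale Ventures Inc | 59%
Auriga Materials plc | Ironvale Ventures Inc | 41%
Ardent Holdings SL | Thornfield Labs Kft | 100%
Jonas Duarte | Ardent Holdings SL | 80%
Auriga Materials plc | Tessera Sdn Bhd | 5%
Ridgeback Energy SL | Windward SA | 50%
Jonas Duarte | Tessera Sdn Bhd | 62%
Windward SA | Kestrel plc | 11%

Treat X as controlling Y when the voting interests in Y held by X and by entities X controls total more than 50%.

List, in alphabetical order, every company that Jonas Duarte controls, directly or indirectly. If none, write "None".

Jonas holds 73% of Auriga, so Jonas controls Auriga.
Jonas holds 80% of Ardent, so Jonas controls Ardent.
Auriga and Ardent together hold 41% + 59% = 100% of Ironvale, so Jonas controls Ironvale.
Ardent and Auriga and Jonas together hold 14% + 5% + 62% = 81% of Tessera, so Jonas controls Tessera.
Ardent holds 100% of Thornfield, so Jonas controls Thornfield.
Ironvale holds 77% of Ridgeback, so Jonas controls Ridgeback.
Jonas and Ridgeback together hold 50% + 50% = 100% of Windward, so Jonas controls Windward.
Jonas and Ridgeback together hold 92% + 8% = 100% of Nordquist, so Jonas controls Nordquist.
Nordquist and Windward together hold 69% + 11% = 80% of Kestrel, so Jonas controls Kestrel.

Ardent Holdings SL, Auriga Materials plc, Ironvale Ventures Inc, Kestrel plc, Nordquist SpA, Ridgeback Energy SL, Tessera Sdn Bhd, Thornfield Labs Kft, Windward SA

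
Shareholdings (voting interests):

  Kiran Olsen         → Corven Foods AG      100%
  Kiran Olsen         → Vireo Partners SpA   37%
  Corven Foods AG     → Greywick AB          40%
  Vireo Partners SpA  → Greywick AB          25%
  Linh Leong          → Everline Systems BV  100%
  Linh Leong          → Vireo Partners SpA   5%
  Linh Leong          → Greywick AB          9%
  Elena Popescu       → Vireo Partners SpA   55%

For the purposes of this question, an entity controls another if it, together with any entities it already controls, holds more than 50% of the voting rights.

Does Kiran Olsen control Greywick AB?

No

Kiran holds 100% of Corven, so Kiran controls Corven.
In Greywick, Kiran's side holds only 40%, not > 50%.
So Kiran does not control Greywick.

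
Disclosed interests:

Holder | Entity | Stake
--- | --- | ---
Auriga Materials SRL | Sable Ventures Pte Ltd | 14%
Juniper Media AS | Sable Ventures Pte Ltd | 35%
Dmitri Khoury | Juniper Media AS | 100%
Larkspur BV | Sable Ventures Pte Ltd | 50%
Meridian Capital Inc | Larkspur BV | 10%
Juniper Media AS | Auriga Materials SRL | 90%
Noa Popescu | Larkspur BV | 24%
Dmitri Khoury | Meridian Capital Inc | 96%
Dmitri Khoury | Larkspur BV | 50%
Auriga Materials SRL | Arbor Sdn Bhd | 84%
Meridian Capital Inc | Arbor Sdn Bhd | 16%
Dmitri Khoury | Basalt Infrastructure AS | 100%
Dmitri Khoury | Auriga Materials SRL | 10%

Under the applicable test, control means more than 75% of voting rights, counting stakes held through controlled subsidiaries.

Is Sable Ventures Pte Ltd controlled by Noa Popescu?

No

Noa's largest direct stake is 24% in Larkspur, which does not meet the threshold, so Noa controls no company.
Neither Noa nor any entity Noa controls holds any voting interest in Sable.
So Noa does not control Sable.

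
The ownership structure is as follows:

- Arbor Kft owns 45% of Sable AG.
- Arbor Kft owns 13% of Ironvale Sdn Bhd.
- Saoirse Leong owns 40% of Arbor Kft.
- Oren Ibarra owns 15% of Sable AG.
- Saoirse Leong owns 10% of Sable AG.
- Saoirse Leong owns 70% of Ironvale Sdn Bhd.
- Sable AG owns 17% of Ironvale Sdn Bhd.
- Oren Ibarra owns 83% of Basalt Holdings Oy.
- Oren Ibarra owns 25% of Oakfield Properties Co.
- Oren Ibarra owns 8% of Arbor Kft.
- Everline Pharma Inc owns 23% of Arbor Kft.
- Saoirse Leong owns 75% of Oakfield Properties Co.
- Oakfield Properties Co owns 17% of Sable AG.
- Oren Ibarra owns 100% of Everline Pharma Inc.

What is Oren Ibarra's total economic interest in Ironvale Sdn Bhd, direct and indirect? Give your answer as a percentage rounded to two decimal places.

9.67%

Oren reaches Ironvale along 6 paths.
Via Arbor: 8% × 13% = 1.04%.
Via Everline → Arbor: 100% × 23% × 13% = 2.99%.
Via Arbor → Sable: 8% × 45% × 17% = 0.612%.
Via Everline → Arbor → Sable: 100% × 23% × 45% × 17% = 1.7595%.
Via Sable: 15% × 17% = 2.55%.
Via Oakfield → Sable: 25% × 17% × 17% = 0.7225%.
Total: 1.04% + 2.99% + 0.612% + 1.7595% + 2.55% + 0.7225% = 9.674%.
Rounded: 9.67%.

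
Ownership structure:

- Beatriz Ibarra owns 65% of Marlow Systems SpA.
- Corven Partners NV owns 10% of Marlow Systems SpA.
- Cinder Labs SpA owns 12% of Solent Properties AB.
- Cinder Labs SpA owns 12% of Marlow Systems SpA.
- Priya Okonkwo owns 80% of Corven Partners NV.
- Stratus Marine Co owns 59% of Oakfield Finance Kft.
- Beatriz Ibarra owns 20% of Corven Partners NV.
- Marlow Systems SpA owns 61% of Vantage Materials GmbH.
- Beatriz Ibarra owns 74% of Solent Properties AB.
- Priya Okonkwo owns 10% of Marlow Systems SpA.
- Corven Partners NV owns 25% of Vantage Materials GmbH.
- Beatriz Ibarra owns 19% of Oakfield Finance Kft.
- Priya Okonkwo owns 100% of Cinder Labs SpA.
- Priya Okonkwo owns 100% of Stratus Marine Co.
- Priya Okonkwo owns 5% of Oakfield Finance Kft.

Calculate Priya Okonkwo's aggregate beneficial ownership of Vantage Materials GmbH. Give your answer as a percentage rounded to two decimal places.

Priya reaches Vantage along 4 paths.
Via Corven: 80% × 25% = 20%.
Via Marlow: 10% × 61% = 6.1%.
Via Corven → Marlow: 80% × 10% × 61% = 4.88%.
Via Cinder → Marlow: 100% × 12% × 61% = 7.32%.
Total: 20% + 6.1% + 4.88% + 7.32% = 38.3%.
Rounded: 38.30%.

38.30%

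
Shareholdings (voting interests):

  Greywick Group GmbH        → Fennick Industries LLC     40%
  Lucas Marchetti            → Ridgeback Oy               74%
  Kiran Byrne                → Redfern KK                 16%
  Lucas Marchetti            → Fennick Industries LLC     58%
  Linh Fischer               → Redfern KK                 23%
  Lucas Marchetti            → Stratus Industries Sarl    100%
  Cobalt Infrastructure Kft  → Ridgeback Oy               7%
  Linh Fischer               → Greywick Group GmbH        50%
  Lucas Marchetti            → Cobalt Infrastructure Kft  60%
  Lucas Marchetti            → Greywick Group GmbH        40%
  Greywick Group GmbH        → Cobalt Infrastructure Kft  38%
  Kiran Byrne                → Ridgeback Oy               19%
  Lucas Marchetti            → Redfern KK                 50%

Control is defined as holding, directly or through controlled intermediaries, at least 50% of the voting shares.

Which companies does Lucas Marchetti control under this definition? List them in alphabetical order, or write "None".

Cobalt Infrastructure Kft, Fennick Industries LLC, Redfern KK, Ridgeback Oy, Stratus Industries Sarl

Lucas holds 58% of Fennick, so Lucas controls Fennick.
Lucas holds 50% of Redfern, so Lucas controls Redfern.
Lucas holds 60% of Cobalt, so Lucas controls Cobalt.
Lucas holds 100% of Stratus, so Lucas controls Stratus.
Lucas and Cobalt together hold 74% + 7% = 81% of Ridgeback, so Lucas controls Ridgeback.
No other company's threshold is met.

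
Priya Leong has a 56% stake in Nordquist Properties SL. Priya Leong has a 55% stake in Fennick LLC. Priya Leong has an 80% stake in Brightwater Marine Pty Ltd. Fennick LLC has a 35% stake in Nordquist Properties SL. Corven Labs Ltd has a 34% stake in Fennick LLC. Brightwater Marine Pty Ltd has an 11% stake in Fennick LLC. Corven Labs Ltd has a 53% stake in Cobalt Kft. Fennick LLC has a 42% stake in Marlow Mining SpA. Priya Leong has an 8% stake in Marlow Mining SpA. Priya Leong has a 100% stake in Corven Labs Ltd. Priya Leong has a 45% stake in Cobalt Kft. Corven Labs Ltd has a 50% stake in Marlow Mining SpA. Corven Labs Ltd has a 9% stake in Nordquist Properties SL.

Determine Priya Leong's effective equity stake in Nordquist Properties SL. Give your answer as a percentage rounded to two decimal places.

99.23%

Priya reaches Nordquist along 5 paths.
Via Corven: 100% × 9% = 9%.
Via Corven → Fennick: 100% × 34% × 35% = 11.9%.
Via Fennick: 55% × 35% = 19.25%.
Via Brightwater → Fennick: 80% × 11% × 35% = 3.08%.
Direct stake: 56% = 56%.
Total: 9% + 11.9% + 19.25% + 3.08% + 56% = 99.23%.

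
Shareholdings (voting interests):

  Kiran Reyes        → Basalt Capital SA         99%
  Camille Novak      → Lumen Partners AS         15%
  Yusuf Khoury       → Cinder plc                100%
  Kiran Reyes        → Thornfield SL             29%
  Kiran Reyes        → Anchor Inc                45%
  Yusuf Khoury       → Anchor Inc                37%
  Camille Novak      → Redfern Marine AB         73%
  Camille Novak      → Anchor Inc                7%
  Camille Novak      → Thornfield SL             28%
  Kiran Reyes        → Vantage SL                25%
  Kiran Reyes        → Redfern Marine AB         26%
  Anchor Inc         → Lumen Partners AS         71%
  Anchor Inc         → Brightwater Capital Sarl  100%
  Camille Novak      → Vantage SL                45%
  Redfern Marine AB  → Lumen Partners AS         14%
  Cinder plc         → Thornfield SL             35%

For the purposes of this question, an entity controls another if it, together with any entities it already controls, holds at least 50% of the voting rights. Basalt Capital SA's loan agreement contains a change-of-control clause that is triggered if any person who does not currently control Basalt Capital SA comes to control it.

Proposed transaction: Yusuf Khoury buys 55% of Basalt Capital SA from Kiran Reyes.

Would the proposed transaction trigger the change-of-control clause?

Yes

The purchase adds only to Yusuf's holdings (Kiran's stake shrinks), so Yusuf is the only person who could newly come to control Basalt.
Yusuf holds 100% of Cinder, so Yusuf controls Cinder.
Neither Yusuf nor any entity Yusuf controls holds any voting interest in Basalt.
So before the transaction, Yusuf does not control Basalt.
After the purchase, Yusuf holds 55% of Basalt directly, and Kiran's stake falls to 44%.
Yusuf holds 55% of Basalt, so Yusuf controls Basalt.
Yusuf did not control Basalt before and does after, so the clause is triggered.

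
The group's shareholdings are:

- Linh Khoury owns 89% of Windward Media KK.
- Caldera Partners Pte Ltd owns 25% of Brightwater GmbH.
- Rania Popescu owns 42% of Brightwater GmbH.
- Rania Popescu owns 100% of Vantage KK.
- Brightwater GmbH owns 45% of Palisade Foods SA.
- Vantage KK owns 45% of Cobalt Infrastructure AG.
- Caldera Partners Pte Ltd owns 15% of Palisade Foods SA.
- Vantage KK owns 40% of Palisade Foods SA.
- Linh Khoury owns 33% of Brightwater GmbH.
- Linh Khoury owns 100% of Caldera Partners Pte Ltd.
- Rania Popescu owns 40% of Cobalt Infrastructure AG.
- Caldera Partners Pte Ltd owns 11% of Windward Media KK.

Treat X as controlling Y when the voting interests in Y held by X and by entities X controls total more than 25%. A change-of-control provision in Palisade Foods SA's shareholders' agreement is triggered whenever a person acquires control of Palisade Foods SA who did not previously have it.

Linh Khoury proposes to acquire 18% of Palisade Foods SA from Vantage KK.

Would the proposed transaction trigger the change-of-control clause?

The purchase adds only to Linh's holdings (Vantage's stake shrinks), so Linh is the only person who could newly come to control Palisade.
Linh holds 100% of Caldera, so Linh controls Caldera.
Linh and Caldera together hold 33% + 25% = 58% of Brightwater, so Linh controls Brightwater.
Brightwater and Caldera together hold 45% + 15% = 60% of Palisade, so Linh controls Palisade.
So Linh already controls Palisade before the transaction.
After the purchase, Linh holds 18% of Palisade directly, and Vantage's stake falls to 22%.
Linh controlled Palisade already, so this is not a new person acquiring control; every other person's position is unchanged or reduced.
No new person acquires control, so the clause is not triggered.

No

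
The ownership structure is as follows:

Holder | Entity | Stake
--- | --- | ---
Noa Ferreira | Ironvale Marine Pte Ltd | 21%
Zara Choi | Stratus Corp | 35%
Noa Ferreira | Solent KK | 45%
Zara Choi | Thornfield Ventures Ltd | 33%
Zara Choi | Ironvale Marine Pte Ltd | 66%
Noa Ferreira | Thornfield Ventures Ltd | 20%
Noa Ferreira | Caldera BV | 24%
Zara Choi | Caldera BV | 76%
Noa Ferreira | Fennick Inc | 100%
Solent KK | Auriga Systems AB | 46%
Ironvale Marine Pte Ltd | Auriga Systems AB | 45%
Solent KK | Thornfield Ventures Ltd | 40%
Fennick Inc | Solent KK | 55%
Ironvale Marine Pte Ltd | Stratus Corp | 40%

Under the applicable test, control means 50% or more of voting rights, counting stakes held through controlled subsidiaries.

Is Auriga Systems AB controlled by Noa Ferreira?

No

Noa holds 100% of Fennick, so Noa controls Fennick.
Fennick and Noa together hold 55% + 45% = 100% of Solent, so Noa controls Solent.
Solent and Noa together hold 40% + 20% = 60% of Thornfield, so Noa controls Thornfield.
In Auriga, Noa's side holds only 46%, not ≥ 50%.
So Noa does not control Auriga.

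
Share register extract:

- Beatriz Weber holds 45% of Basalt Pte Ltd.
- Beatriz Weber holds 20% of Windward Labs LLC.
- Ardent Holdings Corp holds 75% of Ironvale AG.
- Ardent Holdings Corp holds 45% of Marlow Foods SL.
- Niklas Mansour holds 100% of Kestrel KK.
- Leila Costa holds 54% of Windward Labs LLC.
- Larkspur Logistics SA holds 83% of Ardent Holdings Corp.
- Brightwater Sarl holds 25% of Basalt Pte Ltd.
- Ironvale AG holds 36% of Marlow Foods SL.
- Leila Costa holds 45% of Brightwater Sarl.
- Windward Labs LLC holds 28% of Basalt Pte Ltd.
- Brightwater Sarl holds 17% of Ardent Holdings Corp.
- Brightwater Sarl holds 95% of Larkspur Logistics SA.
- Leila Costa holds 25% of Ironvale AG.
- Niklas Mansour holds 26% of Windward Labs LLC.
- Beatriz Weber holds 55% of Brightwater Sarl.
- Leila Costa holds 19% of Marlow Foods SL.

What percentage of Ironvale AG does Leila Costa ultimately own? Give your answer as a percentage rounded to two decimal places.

57.35%

Leila reaches Ironvale along 3 paths.
Direct stake: 25% = 25%.
Via Brightwater → Ardent: 45% × 17% × 75% = 5.7375%.
Via Brightwater → Larkspur → Ardent: 45% × 95% × 83% × 75% = 26.611875%.
Total: 25% + 5.7375% + 26.611875% = 57.349375%.
Rounded: 57.35%.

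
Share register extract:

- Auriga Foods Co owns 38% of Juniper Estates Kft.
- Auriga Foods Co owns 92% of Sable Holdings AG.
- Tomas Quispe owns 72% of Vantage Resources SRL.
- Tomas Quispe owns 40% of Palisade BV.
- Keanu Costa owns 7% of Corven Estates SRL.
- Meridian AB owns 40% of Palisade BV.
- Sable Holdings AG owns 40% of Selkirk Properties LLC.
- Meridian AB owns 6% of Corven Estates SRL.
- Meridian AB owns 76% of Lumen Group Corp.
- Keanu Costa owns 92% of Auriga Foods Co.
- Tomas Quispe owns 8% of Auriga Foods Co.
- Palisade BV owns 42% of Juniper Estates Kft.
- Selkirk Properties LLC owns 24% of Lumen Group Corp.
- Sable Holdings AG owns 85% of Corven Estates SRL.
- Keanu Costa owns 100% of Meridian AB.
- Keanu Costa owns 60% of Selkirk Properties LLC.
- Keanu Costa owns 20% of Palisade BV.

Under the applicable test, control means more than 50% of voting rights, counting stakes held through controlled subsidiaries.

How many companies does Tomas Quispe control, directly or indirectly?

1

Tomas holds 72% of Vantage, so Tomas controls Vantage.
No other company's threshold is met.
Tomas controls 1 company.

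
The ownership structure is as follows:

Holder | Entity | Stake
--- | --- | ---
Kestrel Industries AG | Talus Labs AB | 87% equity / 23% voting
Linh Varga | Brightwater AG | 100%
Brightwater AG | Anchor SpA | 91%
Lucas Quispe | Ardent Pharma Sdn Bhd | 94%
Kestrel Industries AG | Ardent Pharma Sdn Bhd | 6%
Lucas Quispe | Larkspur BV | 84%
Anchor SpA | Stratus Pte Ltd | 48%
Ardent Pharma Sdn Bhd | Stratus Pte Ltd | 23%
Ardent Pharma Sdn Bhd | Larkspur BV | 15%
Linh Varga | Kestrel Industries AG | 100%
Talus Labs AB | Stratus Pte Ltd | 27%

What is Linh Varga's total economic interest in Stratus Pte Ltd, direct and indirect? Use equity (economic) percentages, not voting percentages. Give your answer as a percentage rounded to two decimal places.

68.55%

Linh reaches Stratus along 3 paths.
Via Brightwater → Anchor: 100% × 91% × 48% = 43.68%.
Via Kestrel → Ardent: 100% × 6% × 23% = 1.38%.
Via Kestrel → Talus: 100% × 87% × 27% = 23.49%.
Total: 43.68% + 1.38% + 23.49% = 68.55%.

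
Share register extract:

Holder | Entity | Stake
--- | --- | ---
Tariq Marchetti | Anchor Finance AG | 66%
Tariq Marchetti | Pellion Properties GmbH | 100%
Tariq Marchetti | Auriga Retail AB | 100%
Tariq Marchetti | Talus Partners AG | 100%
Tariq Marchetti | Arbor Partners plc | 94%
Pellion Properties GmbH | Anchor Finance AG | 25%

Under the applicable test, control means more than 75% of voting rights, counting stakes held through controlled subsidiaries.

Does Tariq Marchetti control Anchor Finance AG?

Tariq holds 100% of Pellion, so Tariq controls Pellion.
Pellion and Tariq together hold 25% + 66% = 91% of Anchor, so Tariq controls Anchor.

Yes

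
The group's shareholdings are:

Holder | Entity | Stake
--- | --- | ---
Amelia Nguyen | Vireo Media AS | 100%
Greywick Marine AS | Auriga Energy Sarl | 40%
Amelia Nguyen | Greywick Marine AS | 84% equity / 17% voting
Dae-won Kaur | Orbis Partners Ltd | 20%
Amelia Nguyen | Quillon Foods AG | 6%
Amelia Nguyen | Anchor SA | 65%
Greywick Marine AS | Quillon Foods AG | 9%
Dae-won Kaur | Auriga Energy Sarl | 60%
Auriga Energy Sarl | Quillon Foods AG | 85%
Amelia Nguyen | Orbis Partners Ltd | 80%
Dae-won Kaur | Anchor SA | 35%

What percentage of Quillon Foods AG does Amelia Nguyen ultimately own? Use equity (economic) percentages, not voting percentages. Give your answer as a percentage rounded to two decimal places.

Amelia reaches Quillon along 3 paths.
Via Greywick → Auriga: 84% × 40% × 85% = 28.56%.
Direct stake: 6% = 6%.
Via Greywick: 84% × 9% = 7.56%.
Total: 28.56% + 6% + 7.56% = 42.12%.

42.12%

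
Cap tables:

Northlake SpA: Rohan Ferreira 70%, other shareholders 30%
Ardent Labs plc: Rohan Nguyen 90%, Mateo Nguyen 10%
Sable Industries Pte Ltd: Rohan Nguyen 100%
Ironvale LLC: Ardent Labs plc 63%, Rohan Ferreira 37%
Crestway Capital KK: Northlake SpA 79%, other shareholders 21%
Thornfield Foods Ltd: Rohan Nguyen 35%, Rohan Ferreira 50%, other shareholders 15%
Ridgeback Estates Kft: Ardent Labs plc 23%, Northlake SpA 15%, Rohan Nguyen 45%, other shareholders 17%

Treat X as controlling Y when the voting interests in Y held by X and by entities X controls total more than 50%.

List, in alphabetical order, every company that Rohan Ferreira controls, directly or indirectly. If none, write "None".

Crestway Capital KK, Northlake SpA

Rohan Ferreira holds 70% of Northlake, so Rohan Ferreira controls Northlake.
Northlake holds 79% of Crestway, so Rohan Ferreira controls Crestway.
No other company's threshold is met.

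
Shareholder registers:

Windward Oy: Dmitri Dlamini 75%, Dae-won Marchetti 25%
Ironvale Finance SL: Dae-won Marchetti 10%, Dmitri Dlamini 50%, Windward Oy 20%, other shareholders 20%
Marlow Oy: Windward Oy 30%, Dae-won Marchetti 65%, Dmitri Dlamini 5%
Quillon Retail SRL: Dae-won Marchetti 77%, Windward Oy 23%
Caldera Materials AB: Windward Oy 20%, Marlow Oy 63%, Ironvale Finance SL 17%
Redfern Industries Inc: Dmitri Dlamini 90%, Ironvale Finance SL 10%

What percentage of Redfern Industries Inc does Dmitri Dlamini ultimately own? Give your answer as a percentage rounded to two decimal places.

96.50%

Dmitri reaches Redfern along 3 paths.
Direct stake: 90% = 90%.
Via Ironvale: 50% × 10% = 5%.
Via Windward → Ironvale: 75% × 20% × 10% = 1.5%.
Total: 90% + 5% + 1.5% = 96.5%.
Rounded: 96.50%.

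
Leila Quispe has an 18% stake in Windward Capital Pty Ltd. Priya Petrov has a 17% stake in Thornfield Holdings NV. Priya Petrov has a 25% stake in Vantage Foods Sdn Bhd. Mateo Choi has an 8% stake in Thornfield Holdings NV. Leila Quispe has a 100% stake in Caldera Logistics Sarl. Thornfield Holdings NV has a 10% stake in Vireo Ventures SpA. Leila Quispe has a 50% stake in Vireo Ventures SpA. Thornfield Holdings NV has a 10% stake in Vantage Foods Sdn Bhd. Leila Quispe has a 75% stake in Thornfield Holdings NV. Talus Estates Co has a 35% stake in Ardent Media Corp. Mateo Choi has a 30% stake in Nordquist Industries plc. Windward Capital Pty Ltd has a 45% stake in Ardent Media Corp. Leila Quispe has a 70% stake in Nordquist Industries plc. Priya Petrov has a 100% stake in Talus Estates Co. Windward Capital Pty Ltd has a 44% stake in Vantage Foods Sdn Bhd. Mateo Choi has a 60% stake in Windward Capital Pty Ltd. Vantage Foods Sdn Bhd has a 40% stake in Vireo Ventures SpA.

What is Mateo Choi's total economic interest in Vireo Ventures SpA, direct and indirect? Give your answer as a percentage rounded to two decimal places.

11.68%

Mateo reaches Vireo along 3 paths.
Via Windward → Vantage: 60% × 44% × 40% = 10.56%.
Via Thornfield → Vantage: 8% × 10% × 40% = 0.32%.
Via Thornfield: 8% × 10% = 0.8%.
Total: 10.56% + 0.32% + 0.8% = 11.68%.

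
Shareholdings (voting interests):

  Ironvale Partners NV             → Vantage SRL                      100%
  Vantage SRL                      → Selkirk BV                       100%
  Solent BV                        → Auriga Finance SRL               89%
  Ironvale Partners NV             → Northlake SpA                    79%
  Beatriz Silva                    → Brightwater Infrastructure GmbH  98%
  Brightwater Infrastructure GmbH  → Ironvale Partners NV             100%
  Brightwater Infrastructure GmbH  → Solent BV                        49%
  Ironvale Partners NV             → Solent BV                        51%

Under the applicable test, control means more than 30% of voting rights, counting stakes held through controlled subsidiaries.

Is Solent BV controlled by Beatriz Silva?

Yes

Beatriz holds 98% of Brightwater, so Beatriz controls Brightwater.
Brightwater holds 100% of Ironvale, so Beatriz controls Ironvale.
Brightwater and Ironvale together hold 49% + 51% = 100% of Solent, so Beatriz controls Solent.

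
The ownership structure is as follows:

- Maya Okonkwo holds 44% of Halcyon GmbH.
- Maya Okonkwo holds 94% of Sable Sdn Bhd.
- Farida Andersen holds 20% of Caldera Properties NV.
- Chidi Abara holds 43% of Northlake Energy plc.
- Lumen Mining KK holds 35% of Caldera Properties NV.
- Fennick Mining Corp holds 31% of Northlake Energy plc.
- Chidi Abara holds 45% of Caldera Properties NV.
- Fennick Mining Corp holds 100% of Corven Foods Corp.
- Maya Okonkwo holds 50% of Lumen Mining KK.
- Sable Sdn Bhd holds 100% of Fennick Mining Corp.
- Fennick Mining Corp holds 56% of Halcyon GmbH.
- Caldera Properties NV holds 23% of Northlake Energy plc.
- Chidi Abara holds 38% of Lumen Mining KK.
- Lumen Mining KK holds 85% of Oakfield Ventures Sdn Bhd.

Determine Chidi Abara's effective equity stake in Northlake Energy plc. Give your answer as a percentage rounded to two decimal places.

56.41%

Chidi reaches Northlake along 3 paths.
Direct stake: 43% = 43%.
Via Lumen → Caldera: 38% × 35% × 23% = 3.059%.
Via Caldera: 45% × 23% = 10.35%.
Total: 43% + 3.059% + 10.35% = 56.409%.
Rounded: 56.41%.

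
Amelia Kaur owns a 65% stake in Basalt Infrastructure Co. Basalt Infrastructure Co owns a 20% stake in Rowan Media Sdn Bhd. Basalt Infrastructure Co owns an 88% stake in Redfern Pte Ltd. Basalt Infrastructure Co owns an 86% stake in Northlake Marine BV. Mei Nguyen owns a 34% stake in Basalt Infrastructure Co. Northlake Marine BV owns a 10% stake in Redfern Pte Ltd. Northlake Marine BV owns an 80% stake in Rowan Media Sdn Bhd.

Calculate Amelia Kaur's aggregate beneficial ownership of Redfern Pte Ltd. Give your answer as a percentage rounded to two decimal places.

Amelia reaches Redfern along 2 paths.
Via Basalt: 65% × 88% = 57.2%.
Via Basalt → Northlake: 65% × 86% × 10% = 5.59%.
Total: 57.2% + 5.59% = 62.79%.

62.79%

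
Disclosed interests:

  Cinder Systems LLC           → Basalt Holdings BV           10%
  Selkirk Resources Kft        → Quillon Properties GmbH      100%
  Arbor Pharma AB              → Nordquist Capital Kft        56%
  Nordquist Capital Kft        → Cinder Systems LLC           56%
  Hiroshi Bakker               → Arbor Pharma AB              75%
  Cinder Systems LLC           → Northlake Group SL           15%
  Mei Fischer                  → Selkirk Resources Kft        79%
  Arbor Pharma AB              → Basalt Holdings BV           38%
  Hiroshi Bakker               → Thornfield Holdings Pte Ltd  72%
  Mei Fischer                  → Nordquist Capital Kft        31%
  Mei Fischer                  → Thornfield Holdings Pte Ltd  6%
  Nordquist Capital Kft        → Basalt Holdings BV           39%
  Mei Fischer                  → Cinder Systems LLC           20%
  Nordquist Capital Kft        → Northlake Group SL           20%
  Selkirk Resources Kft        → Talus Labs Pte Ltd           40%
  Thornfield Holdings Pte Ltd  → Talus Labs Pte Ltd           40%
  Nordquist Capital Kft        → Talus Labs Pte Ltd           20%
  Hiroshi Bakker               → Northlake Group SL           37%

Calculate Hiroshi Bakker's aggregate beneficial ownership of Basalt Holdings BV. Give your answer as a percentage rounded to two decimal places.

Hiroshi reaches Basalt along 3 paths.
Via Arbor: 75% × 38% = 28.5%.
Via Arbor → Nordquist: 75% × 56% × 39% = 16.38%.
Via Arbor → Nordquist → Cinder: 75% × 56% × 56% × 10% = 2.352%.
Total: 28.5% + 16.38% + 2.352% = 47.232%.
Rounded: 47.23%.

47.23%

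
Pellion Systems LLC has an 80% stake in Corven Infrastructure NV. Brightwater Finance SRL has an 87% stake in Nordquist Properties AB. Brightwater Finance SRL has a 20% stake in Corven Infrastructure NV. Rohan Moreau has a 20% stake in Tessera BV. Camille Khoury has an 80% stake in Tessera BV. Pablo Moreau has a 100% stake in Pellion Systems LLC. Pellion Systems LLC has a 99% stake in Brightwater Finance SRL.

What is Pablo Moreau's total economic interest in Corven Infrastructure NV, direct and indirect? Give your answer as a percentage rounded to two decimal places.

Pablo reaches Corven along 2 paths.
Via Pellion: 100% × 80% = 80%.
Via Pellion → Brightwater: 100% × 99% × 20% = 19.8%.
Total: 80% + 19.8% = 99.8%.
Rounded: 99.80%.

99.80%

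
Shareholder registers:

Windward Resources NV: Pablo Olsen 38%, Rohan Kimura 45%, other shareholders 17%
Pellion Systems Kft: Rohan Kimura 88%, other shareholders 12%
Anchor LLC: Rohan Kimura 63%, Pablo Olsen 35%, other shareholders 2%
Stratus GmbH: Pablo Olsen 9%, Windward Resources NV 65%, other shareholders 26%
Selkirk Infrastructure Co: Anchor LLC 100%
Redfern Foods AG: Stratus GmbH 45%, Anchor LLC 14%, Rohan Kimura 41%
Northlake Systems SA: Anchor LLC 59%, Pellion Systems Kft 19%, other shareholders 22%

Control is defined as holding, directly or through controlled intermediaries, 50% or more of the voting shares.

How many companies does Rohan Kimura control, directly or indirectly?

Rohan holds 88% of Pellion, so Rohan controls Pellion.
Rohan holds 63% of Anchor, so Rohan controls Anchor.
Anchor holds 100% of Selkirk, so Rohan controls Selkirk.
Anchor and Rohan together hold 14% + 41% = 55% of Redfern, so Rohan controls Redfern.
Anchor and Pellion together hold 59% + 19% = 78% of Northlake, so Rohan controls Northlake.
No other company's threshold is met.
Rohan controls 5 companies.

5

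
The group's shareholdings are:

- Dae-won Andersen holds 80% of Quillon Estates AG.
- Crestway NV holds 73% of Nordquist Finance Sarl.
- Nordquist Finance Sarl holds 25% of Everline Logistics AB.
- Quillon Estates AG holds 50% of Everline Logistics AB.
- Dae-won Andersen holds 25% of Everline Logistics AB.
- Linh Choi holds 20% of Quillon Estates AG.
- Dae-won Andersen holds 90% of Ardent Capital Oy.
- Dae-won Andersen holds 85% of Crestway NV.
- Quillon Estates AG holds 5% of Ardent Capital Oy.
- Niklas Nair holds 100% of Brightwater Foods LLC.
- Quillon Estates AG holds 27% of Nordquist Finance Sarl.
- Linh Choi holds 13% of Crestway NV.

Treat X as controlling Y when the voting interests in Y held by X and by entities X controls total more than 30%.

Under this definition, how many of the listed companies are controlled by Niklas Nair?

1

Niklas holds 100% of Brightwater, so Niklas controls Brightwater.
No other company's threshold is met.
Niklas controls 1 company.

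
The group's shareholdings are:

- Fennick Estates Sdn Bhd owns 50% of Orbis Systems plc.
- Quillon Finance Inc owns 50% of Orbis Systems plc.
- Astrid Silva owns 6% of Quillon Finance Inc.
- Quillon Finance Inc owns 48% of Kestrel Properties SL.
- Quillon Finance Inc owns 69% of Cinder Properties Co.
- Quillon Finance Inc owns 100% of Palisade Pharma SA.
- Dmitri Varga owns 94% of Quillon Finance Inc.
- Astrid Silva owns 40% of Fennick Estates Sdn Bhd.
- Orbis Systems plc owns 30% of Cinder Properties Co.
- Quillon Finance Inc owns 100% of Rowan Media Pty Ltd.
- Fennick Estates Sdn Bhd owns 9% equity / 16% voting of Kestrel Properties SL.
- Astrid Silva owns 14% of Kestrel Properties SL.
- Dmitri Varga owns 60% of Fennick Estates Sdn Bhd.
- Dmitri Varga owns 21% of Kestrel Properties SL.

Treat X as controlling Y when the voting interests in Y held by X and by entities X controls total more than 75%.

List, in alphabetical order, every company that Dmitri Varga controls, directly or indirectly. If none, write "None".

Palisade Pharma SA, Quillon Finance Inc, Rowan Media Pty Ltd

Dmitri holds 94% of Quillon, so Dmitri controls Quillon.
Quillon holds 100% of Rowan, so Dmitri controls Rowan.
Quillon holds 100% of Palisade, so Dmitri controls Palisade.
No other company's threshold is met.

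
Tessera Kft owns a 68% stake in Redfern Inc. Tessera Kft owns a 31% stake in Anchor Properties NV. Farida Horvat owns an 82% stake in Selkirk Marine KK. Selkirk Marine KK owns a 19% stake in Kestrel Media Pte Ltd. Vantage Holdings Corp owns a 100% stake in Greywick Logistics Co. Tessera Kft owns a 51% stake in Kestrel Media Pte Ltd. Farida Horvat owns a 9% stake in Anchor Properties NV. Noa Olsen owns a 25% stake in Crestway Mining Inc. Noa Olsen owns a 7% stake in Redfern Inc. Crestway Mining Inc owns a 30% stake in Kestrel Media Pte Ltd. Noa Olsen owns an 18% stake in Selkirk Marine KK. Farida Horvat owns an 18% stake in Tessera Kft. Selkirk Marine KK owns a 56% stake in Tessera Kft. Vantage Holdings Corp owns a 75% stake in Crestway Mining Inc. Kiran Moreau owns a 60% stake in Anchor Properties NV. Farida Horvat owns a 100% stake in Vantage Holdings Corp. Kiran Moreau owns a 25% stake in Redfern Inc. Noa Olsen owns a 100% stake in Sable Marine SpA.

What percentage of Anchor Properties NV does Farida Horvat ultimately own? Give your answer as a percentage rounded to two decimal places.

Farida reaches Anchor along 3 paths.
Direct stake: 9% = 9%.
Via Selkirk → Tessera: 82% × 56% × 31% = 14.2352%.
Via Tessera: 18% × 31% = 5.58%.
Total: 9% + 14.2352% + 5.58% = 28.8152%.
Rounded: 28.82%.

28.82%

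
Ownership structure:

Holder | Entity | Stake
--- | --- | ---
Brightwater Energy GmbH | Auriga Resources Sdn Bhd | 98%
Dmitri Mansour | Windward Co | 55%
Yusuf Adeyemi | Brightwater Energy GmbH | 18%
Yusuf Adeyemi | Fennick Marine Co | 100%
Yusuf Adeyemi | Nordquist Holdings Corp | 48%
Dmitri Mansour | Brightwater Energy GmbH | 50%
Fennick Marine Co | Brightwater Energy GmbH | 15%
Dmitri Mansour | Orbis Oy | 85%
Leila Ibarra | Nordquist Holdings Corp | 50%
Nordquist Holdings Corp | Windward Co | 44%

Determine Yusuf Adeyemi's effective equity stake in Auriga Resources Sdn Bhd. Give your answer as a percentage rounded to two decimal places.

32.34%

Yusuf reaches Auriga along 2 paths.
Via Fennick → Brightwater: 100% × 15% × 98% = 14.7%.
Via Brightwater: 18% × 98% = 17.64%.
Total: 14.7% + 17.64% = 32.34%.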